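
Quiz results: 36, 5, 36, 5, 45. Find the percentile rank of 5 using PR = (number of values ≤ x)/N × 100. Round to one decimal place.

N = 5.
Strictly below 5: 0. Equal to 5: 2.
PR = 2/5 × 100 = 40.0

40.0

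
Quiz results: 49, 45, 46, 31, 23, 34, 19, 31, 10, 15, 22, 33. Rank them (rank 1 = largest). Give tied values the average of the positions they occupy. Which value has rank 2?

46

Sorted (descending): 49, 46, 45, 34, 33, 31, 31, 23, 22, 19, 15, 10
The 2 values of 31 occupy positions 6–7 → average rank (6+7)/2 = 6.5.
Rank 2 → value 46.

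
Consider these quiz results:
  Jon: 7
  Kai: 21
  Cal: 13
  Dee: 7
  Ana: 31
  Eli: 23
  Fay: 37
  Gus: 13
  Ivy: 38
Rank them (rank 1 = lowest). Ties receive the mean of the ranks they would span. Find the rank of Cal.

Sorted (ascending): 7, 7, 13, 13, 21, 23, 31, 37, 38
The 2 values of 7 occupy positions 1–2 → average rank (1+2)/2 = 1.5.
The 2 values of 13 occupy positions 3–4 → average rank (3+4)/2 = 3.5.
Cal has value 13 → rank 3.5.

3.5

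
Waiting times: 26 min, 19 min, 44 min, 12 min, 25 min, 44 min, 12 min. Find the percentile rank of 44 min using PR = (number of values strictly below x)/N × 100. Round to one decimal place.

71.4

N = 7.
Strictly below 44: 5. Equal to 44: 2.
PR = 5/7 × 100 = 71.4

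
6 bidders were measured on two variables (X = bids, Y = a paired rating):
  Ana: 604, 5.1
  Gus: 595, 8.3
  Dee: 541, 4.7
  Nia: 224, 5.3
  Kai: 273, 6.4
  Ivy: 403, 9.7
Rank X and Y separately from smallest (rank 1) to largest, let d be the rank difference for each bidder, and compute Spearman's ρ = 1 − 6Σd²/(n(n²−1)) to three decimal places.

Ranks of variable 1: 6, 5, 4, 1, 2, 3
Ranks of variable 2: 2, 5, 1, 3, 4, 6
d = r₁ − r₂: 4, 0, 3, -2, -2, -3
d²: 16, 0, 9, 4, 4, 9; Σd² = 42
ρ = 1 − 6·42/(6·35) = 1 − 252/210 = -0.200

-0.200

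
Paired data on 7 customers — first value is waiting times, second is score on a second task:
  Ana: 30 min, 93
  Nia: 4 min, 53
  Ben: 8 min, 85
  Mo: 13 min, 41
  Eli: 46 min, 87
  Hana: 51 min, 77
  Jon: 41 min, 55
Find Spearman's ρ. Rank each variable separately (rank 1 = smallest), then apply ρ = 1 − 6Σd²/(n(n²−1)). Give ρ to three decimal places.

0.357

Ranks of variable 1: 4, 1, 2, 3, 6, 7, 5
Ranks of variable 2: 7, 2, 5, 1, 6, 4, 3
d = r₁ − r₂: -3, -1, -3, 2, 0, 3, 2
d²: 9, 1, 9, 4, 0, 9, 4; Σd² = 36
ρ = 1 − 6·36/(7·48) = 1 − 216/336 = 0.357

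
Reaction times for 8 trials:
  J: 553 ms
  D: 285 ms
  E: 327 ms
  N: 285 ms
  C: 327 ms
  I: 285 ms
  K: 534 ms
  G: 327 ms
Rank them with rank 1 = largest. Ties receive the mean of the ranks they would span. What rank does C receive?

4

Sorted (descending): 553, 534, 327, 327, 327, 285, 285, 285
The 3 values of 327 occupy positions 3–5 → average rank 4.
The 3 values of 285 occupy positions 6–8 → average rank 7.
C has value 327 ms → rank 4.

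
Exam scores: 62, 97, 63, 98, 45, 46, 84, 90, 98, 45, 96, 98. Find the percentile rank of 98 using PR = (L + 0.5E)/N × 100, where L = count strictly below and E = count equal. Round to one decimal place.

N = 12.
Strictly below 98: 9. Equal to 98: 3.
PR = (9 + 0.5·3)/12 × 100 = 87.5

87.5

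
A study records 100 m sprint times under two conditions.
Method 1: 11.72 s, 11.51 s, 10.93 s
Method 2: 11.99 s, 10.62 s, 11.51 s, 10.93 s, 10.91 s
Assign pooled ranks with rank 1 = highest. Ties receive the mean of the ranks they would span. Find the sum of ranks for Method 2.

25

Sorted (descending): 11.99, 11.72, 11.51, 11.51, 10.93, 10.93, 10.91, 10.62
The 2 values of 11.51 occupy positions 3–4 → average rank (3+4)/2 = 3.5.
The 2 values of 10.93 occupy positions 5–6 → average rank (5+6)/2 = 5.5.
Method 2 values → pooled ranks: 11.99→1, 10.62→8, 11.51→3.5, 10.93→5.5, 10.91→7
Rank sum = 1 + 8 + 3.5 + 5.5 + 7 = 25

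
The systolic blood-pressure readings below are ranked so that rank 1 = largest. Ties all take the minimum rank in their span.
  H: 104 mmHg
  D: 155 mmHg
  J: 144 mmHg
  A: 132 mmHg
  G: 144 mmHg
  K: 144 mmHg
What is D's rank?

1

Sorted (descending): 155, 144, 144, 144, 132, 104
The 3 values of 144 occupy positions 2–4 → each gets rank 2.
D has value 155 mmHg → rank 1.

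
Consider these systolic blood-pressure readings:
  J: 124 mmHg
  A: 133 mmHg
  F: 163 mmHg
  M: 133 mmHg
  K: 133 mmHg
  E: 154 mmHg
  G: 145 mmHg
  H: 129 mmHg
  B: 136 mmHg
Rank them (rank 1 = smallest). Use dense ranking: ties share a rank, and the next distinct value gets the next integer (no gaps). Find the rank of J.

Sorted (ascending): 124, 129, 133, 133, 133, 136, 145, 154, 163
The 3 values of 133 share dense rank 3.
Remaining distinct values take the next consecutive integers.
J has value 124 mmHg → rank 1.

1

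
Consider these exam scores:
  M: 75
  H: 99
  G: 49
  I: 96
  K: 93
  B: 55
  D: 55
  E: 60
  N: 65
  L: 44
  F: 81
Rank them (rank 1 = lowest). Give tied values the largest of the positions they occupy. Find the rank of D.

Sorted (ascending): 44, 49, 55, 55, 60, 65, 75, 81, 93, 96, 99
The 2 values of 55 occupy positions 3–4 → each gets rank 4.
D has value 55 → rank 4.

4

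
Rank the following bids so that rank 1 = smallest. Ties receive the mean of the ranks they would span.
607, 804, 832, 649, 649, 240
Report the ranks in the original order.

Sorted (ascending): 240, 607, 649, 649, 804, 832
The 2 values of 649 occupy positions 3–4 → average rank (3+4)/2 = 3.5.

2, 5, 6, 3.5, 3.5, 1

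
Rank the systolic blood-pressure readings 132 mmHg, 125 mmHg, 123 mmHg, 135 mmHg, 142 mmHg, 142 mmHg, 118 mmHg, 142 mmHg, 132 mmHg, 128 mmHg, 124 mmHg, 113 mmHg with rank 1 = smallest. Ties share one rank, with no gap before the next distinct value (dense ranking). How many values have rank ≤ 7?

8

Sorted (ascending): 113, 118, 123, 124, 125, 128, 132, 132, 135, 142, 142, 142
The 2 values of 132 share dense rank 7.
The 3 values of 142 share dense rank 9.
Remaining distinct values take the next consecutive integers.
Ranks ≤ 7: {1, 2, 3, 4, 5, 6, 7, 7} → 8 values.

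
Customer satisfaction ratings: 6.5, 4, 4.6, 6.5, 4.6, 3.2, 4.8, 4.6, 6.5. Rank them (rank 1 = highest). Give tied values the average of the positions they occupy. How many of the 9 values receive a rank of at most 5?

4

Sorted (descending): 6.5, 6.5, 6.5, 4.8, 4.6, 4.6, 4.6, 4, 3.2
The 3 values of 6.5 occupy positions 1–3 → average rank 2.
The 3 values of 4.6 occupy positions 5–7 → average rank 6.
Ranks ≤ 5: {2, 2, 2, 4} → 4 values.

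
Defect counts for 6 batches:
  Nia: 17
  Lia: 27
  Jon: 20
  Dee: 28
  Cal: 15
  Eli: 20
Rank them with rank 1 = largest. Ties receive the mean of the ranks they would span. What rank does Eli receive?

3.5

Sorted (descending): 28, 27, 20, 20, 17, 15
The 2 values of 20 occupy positions 3–4 → average rank (3+4)/2 = 3.5.
Eli has value 20 → rank 3.5.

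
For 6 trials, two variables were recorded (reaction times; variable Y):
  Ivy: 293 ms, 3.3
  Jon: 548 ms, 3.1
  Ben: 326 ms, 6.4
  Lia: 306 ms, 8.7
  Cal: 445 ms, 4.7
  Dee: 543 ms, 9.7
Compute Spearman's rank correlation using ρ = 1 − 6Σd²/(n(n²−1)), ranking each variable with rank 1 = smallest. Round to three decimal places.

-0.086

Ranks of variable 1: 1, 6, 3, 2, 4, 5
Ranks of variable 2: 2, 1, 4, 5, 3, 6
d = r₁ − r₂: -1, 5, -1, -3, 1, -1
d²: 1, 25, 1, 9, 1, 1; Σd² = 38
ρ = 1 − 6·38/(6·35) = 1 − 228/210 = -0.086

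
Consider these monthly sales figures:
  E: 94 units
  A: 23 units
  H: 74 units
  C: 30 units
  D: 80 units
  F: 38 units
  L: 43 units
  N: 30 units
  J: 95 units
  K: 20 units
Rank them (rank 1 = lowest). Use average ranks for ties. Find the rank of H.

Sorted (ascending): 20, 23, 30, 30, 38, 43, 74, 80, 94, 95
The 2 values of 30 occupy positions 3–4 → average rank (3+4)/2 = 3.5.
H has value 74 units → rank 7.

7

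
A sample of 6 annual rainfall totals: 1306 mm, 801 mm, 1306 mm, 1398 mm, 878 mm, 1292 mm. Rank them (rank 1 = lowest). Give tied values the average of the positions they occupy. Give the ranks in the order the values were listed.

Sorted (ascending): 801, 878, 1292, 1306, 1306, 1398
The 2 values of 1306 occupy positions 4–5 → average rank (4+5)/2 = 4.5.

4.5, 1, 4.5, 6, 2, 3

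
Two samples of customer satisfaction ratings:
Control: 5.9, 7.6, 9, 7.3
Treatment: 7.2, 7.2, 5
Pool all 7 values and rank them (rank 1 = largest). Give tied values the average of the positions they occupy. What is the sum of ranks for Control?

12

Sorted (descending): 9, 7.6, 7.3, 7.2, 7.2, 5.9, 5
The 2 values of 7.2 occupy positions 4–5 → average rank (4+5)/2 = 4.5.
Control values → pooled ranks: 5.9→6, 7.6→2, 9→1, 7.3→3
Rank sum = 6 + 2 + 1 + 3 = 12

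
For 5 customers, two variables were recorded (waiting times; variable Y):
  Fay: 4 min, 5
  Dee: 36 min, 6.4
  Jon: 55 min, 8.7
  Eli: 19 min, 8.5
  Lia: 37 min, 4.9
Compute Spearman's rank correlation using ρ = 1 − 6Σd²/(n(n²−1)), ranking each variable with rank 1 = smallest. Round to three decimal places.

Ranks of variable 1: 1, 3, 5, 2, 4
Ranks of variable 2: 2, 3, 5, 4, 1
d = r₁ − r₂: -1, 0, 0, -2, 3
d²: 1, 0, 0, 4, 9; Σd² = 14
ρ = 1 − 6·14/(5·24) = 1 − 84/120 = 0.300

0.300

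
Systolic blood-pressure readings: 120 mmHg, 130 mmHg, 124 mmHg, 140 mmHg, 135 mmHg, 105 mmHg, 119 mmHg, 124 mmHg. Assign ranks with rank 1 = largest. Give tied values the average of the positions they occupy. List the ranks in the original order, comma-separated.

Sorted (descending): 140, 135, 130, 124, 124, 120, 119, 105
The 2 values of 124 occupy positions 4–5 → average rank (4+5)/2 = 4.5.

6, 3, 4.5, 1, 2, 8, 7, 4.5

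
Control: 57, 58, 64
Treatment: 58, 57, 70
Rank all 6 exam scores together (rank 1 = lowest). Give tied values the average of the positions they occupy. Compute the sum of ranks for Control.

Sorted (ascending): 57, 57, 58, 58, 64, 70
The 2 values of 57 occupy positions 1–2 → average rank (1+2)/2 = 1.5.
The 2 values of 58 occupy positions 3–4 → average rank (3+4)/2 = 3.5.
Control values → pooled ranks: 57→1.5, 58→3.5, 64→5
Rank sum = 1.5 + 3.5 + 5 = 10

10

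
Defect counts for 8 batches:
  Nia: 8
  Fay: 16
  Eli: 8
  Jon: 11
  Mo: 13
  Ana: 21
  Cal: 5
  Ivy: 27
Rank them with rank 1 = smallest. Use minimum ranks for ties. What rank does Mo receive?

Sorted (ascending): 5, 8, 8, 11, 13, 16, 21, 27
The 2 values of 8 occupy positions 2–3 → each gets rank 2.
Mo has value 13 → rank 5.

5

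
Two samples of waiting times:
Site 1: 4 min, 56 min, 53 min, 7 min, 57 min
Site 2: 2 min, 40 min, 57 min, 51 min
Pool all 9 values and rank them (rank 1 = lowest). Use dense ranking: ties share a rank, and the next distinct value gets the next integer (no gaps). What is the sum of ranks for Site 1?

Sorted (ascending): 2, 4, 7, 40, 51, 53, 56, 57, 57
The 2 values of 57 share dense rank 8.
Remaining distinct values take the next consecutive integers.
Site 1 values → pooled ranks: 4→2, 56→7, 53→6, 7→3, 57→8
Rank sum = 2 + 7 + 6 + 3 + 8 = 26

26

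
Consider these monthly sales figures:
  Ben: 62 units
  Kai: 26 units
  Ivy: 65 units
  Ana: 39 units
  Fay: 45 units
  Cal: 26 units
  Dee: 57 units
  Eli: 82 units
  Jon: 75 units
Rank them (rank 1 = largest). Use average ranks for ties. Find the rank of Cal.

Sorted (descending): 82, 75, 65, 62, 57, 45, 39, 26, 26
The 2 values of 26 occupy positions 8–9 → average rank (8+9)/2 = 8.5.
Cal has value 26 units → rank 8.5.

8.5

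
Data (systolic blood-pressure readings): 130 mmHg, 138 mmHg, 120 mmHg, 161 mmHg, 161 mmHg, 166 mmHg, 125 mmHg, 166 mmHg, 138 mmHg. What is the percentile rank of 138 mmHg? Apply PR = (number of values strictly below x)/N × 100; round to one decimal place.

N = 9.
Strictly below 138: 3. Equal to 138: 2.
PR = 3/9 × 100 = 33.3

33.3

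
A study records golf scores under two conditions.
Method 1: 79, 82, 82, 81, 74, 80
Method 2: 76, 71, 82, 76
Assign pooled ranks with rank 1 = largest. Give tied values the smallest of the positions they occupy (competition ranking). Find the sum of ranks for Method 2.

25

Sorted (descending): 82, 82, 82, 81, 80, 79, 76, 76, 74, 71
The 3 values of 82 occupy positions 1–3 → each gets rank 1.
The 2 values of 76 occupy positions 7–8 → each gets rank 7.
Method 2 values → pooled ranks: 76→7, 71→10, 82→1, 76→7
Rank sum = 7 + 10 + 1 + 7 = 25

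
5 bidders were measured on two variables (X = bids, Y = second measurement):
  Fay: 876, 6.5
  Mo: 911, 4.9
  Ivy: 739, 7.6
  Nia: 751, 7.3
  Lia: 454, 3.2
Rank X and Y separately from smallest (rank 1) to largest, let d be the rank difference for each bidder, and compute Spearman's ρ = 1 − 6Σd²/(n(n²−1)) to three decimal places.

Ranks of variable 1: 4, 5, 2, 3, 1
Ranks of variable 2: 3, 2, 5, 4, 1
d = r₁ − r₂: 1, 3, -3, -1, 0
d²: 1, 9, 9, 1, 0; Σd² = 20
ρ = 1 − 6·20/(5·24) = 1 − 120/120 = 0.000

0.000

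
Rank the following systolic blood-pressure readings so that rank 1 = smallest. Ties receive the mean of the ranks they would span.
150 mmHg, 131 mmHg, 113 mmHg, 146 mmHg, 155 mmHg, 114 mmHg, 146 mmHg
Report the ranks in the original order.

6, 3, 1, 4.5, 7, 2, 4.5

Sorted (ascending): 113, 114, 131, 146, 146, 150, 155
The 2 values of 146 occupy positions 4–5 → average rank (4+5)/2 = 4.5.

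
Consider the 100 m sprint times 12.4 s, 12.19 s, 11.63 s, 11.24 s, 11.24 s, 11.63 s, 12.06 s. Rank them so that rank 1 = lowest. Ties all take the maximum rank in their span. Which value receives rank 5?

12.06

Sorted (ascending): 11.24, 11.24, 11.63, 11.63, 12.06, 12.19, 12.4
The 2 values of 11.24 occupy positions 1–2 → each gets rank 2.
The 2 values of 11.63 occupy positions 3–4 → each gets rank 4.
Rank 5 → value 12.06.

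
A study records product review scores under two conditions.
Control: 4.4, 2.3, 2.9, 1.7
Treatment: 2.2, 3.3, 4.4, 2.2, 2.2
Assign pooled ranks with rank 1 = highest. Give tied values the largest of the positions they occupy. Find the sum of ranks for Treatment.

Sorted (descending): 4.4, 4.4, 3.3, 2.9, 2.3, 2.2, 2.2, 2.2, 1.7
The 2 values of 4.4 occupy positions 1–2 → each gets rank 2.
The 3 values of 2.2 occupy positions 6–8 → each gets rank 8.
Treatment values → pooled ranks: 2.2→8, 3.3→3, 4.4→2, 2.2→8, 2.2→8
Rank sum = 8 + 3 + 2 + 8 + 8 = 29

29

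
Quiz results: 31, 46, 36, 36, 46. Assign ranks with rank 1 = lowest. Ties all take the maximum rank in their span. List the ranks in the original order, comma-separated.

Sorted (ascending): 31, 36, 36, 46, 46
The 2 values of 36 occupy positions 2–3 → each gets rank 3.
The 2 values of 46 occupy positions 4–5 → each gets rank 5.

1, 5, 3, 3, 5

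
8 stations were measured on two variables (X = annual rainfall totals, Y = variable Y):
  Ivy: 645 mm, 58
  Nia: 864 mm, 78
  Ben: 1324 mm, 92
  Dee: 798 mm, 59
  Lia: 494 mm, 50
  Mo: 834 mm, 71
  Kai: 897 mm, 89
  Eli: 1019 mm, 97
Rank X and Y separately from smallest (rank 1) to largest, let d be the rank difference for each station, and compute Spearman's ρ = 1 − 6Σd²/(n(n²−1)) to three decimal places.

0.976

Ranks of variable 1: 2, 5, 8, 3, 1, 4, 6, 7
Ranks of variable 2: 2, 5, 7, 3, 1, 4, 6, 8
d = r₁ − r₂: 0, 0, 1, 0, 0, 0, 0, -1
d²: 0, 0, 1, 0, 0, 0, 0, 1; Σd² = 2
ρ = 1 − 6·2/(8·63) = 1 − 12/504 = 0.976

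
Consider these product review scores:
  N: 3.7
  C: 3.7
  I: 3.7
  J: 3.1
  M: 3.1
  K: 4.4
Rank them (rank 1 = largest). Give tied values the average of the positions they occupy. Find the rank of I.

3

Sorted (descending): 4.4, 3.7, 3.7, 3.7, 3.1, 3.1
The 3 values of 3.7 occupy positions 2–4 → average rank 3.
The 2 values of 3.1 occupy positions 5–6 → average rank (5+6)/2 = 5.5.
I has value 3.7 → rank 3.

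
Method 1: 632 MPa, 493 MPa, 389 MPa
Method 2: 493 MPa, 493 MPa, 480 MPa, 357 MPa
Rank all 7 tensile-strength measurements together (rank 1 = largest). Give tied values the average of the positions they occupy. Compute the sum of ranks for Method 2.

18

Sorted (descending): 632, 493, 493, 493, 480, 389, 357
The 3 values of 493 occupy positions 2–4 → average rank 3.
Method 2 values → pooled ranks: 493→3, 493→3, 480→5, 357→7
Rank sum = 3 + 3 + 5 + 7 = 18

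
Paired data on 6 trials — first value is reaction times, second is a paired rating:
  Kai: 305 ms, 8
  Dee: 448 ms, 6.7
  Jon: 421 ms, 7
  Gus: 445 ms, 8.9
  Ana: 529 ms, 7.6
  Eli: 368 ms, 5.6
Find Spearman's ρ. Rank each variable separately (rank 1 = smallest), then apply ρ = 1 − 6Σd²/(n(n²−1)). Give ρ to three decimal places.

0.029

Ranks of variable 1: 1, 5, 3, 4, 6, 2
Ranks of variable 2: 5, 2, 3, 6, 4, 1
d = r₁ − r₂: -4, 3, 0, -2, 2, 1
d²: 16, 9, 0, 4, 4, 1; Σd² = 34
ρ = 1 − 6·34/(6·35) = 1 − 204/210 = 0.029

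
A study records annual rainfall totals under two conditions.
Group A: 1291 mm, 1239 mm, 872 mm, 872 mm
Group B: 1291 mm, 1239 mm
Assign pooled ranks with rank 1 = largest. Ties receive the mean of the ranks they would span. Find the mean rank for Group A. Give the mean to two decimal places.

4.00

Sorted (descending): 1291, 1291, 1239, 1239, 872, 872
The 2 values of 1291 occupy positions 1–2 → average rank (1+2)/2 = 1.5.
The 2 values of 1239 occupy positions 3–4 → average rank (3+4)/2 = 3.5.
The 2 values of 872 occupy positions 5–6 → average rank (5+6)/2 = 5.5.
Group A values → pooled ranks: 1291→1.5, 1239→3.5, 872→5.5, 872→5.5
Mean rank = (1.5 + 3.5 + 5.5 + 5.5) / 4 = 4.00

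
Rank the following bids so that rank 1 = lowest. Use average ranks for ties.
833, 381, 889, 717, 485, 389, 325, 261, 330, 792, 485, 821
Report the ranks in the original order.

11, 4, 12, 8, 6.5, 5, 2, 1, 3, 9, 6.5, 10

Sorted (ascending): 261, 325, 330, 381, 389, 485, 485, 717, 792, 821, 833, 889
The 2 values of 485 occupy positions 6–7 → average rank (6+7)/2 = 6.5.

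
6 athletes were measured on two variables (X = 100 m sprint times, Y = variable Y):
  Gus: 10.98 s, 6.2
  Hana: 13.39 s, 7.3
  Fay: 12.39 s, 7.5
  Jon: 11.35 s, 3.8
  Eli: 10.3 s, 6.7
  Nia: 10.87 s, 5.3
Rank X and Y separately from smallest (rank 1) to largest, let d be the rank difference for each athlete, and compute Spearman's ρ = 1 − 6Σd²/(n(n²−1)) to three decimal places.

Ranks of variable 1: 3, 6, 5, 4, 1, 2
Ranks of variable 2: 3, 5, 6, 1, 4, 2
d = r₁ − r₂: 0, 1, -1, 3, -3, 0
d²: 0, 1, 1, 9, 9, 0; Σd² = 20
ρ = 1 − 6·20/(6·35) = 1 − 120/210 = 0.429

0.429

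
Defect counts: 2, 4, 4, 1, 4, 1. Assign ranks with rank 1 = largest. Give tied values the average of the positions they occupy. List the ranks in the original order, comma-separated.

Sorted (descending): 4, 4, 4, 2, 1, 1
The 3 values of 4 occupy positions 1–3 → average rank 2.
The 2 values of 1 occupy positions 5–6 → average rank (5+6)/2 = 5.5.

4, 2, 2, 5.5, 2, 5.5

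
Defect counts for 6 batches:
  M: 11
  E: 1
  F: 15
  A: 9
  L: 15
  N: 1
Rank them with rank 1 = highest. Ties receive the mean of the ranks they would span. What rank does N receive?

5.5

Sorted (descending): 15, 15, 11, 9, 1, 1
The 2 values of 15 occupy positions 1–2 → average rank (1+2)/2 = 1.5.
The 2 values of 1 occupy positions 5–6 → average rank (5+6)/2 = 5.5.
N has value 1 → rank 5.5.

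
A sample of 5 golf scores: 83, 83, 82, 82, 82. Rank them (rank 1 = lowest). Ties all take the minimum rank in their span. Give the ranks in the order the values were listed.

Sorted (ascending): 82, 82, 82, 83, 83
The 3 values of 82 occupy positions 1–3 → each gets rank 1.
The 2 values of 83 occupy positions 4–5 → each gets rank 4.

4, 4, 1, 1, 1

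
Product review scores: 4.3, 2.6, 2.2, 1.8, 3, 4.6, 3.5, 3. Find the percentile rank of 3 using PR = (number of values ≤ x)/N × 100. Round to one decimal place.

62.5

N = 8.
Strictly below 3: 3. Equal to 3: 2.
PR = 5/8 × 100 = 62.5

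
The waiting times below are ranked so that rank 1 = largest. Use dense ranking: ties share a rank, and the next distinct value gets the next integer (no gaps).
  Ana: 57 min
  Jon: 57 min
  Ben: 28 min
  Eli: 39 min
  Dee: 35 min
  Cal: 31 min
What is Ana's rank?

1

Sorted (descending): 57, 57, 39, 35, 31, 28
The 2 values of 57 share dense rank 1.
Remaining distinct values take the next consecutive integers.
Ana has value 57 min → rank 1.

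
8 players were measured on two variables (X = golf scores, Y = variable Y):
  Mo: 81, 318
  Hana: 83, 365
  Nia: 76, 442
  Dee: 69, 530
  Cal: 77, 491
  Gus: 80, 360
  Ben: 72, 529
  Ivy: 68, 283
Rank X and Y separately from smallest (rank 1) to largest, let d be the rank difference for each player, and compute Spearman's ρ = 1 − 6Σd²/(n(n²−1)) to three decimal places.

Ranks of variable 1: 7, 8, 4, 2, 5, 6, 3, 1
Ranks of variable 2: 2, 4, 5, 8, 6, 3, 7, 1
d = r₁ − r₂: 5, 4, -1, -6, -1, 3, -4, 0
d²: 25, 16, 1, 36, 1, 9, 16, 0; Σd² = 104
ρ = 1 − 6·104/(8·63) = 1 − 624/504 = -0.238

-0.238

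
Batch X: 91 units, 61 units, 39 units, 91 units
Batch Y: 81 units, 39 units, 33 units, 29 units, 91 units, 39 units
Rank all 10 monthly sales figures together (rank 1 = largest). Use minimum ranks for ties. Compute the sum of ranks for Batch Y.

Sorted (descending): 91, 91, 91, 81, 61, 39, 39, 39, 33, 29
The 3 values of 91 occupy positions 1–3 → each gets rank 1.
The 3 values of 39 occupy positions 6–8 → each gets rank 6.
Batch Y values → pooled ranks: 81→4, 39→6, 33→9, 29→10, 91→1, 39→6
Rank sum = 4 + 6 + 9 + 10 + 1 + 6 = 36

36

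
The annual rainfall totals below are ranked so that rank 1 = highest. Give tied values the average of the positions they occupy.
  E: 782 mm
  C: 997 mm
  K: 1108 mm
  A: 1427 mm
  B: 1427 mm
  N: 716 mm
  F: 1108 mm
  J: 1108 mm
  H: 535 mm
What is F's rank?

4

Sorted (descending): 1427, 1427, 1108, 1108, 1108, 997, 782, 716, 535
The 2 values of 1427 occupy positions 1–2 → average rank (1+2)/2 = 1.5.
The 3 values of 1108 occupy positions 3–5 → average rank 4.
F has value 1108 mm → rank 4.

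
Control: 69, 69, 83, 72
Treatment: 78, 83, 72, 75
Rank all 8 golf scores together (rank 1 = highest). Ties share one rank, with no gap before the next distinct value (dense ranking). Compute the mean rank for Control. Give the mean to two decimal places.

3.75

Sorted (descending): 83, 83, 78, 75, 72, 72, 69, 69
The 2 values of 83 share dense rank 1.
The 2 values of 72 share dense rank 4.
The 2 values of 69 share dense rank 5.
Remaining distinct values take the next consecutive integers.
Control values → pooled ranks: 69→5, 69→5, 83→1, 72→4
Mean rank = (5 + 5 + 1 + 4) / 4 = 3.75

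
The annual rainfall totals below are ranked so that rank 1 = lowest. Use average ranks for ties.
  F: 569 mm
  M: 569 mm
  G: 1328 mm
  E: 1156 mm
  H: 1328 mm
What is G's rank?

4.5

Sorted (ascending): 569, 569, 1156, 1328, 1328
The 2 values of 569 occupy positions 1–2 → average rank (1+2)/2 = 1.5.
The 2 values of 1328 occupy positions 4–5 → average rank (4+5)/2 = 4.5.
G has value 1328 mm → rank 4.5.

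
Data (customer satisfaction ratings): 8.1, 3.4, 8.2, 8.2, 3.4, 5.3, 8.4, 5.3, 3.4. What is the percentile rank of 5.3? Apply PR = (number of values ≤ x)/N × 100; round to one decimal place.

55.6

N = 9.
Strictly below 5.3: 3. Equal to 5.3: 2.
PR = 5/9 × 100 = 55.6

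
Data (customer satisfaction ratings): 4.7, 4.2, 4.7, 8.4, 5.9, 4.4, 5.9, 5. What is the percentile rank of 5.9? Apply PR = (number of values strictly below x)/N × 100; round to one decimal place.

62.5

N = 8.
Strictly below 5.9: 5. Equal to 5.9: 2.
PR = 5/8 × 100 = 62.5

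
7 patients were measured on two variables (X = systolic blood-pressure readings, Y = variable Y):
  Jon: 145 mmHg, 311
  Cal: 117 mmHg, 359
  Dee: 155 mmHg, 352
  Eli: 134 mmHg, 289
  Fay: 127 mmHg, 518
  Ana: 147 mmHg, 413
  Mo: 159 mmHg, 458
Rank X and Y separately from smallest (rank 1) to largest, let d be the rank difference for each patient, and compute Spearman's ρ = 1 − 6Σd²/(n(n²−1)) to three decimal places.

0.071

Ranks of variable 1: 4, 1, 6, 3, 2, 5, 7
Ranks of variable 2: 2, 4, 3, 1, 7, 5, 6
d = r₁ − r₂: 2, -3, 3, 2, -5, 0, 1
d²: 4, 9, 9, 4, 25, 0, 1; Σd² = 52
ρ = 1 − 6·52/(7·48) = 1 − 312/336 = 0.071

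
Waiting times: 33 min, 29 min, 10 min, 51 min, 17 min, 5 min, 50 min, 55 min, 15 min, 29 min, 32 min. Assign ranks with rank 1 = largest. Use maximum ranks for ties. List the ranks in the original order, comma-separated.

4, 7, 10, 2, 8, 11, 3, 1, 9, 7, 5

Sorted (descending): 55, 51, 50, 33, 32, 29, 29, 17, 15, 10, 5
The 2 values of 29 occupy positions 6–7 → each gets rank 7.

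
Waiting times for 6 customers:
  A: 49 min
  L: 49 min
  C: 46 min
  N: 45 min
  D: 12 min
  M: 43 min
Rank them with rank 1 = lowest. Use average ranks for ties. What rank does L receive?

5.5

Sorted (ascending): 12, 43, 45, 46, 49, 49
The 2 values of 49 occupy positions 5–6 → average rank (5+6)/2 = 5.5.
L has value 49 min → rank 5.5.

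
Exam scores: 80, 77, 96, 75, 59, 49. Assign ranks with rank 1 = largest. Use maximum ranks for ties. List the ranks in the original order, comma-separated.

2, 3, 1, 4, 5, 6

Sorted (descending): 96, 80, 77, 75, 59, 49
No ties — each value takes its position as its rank.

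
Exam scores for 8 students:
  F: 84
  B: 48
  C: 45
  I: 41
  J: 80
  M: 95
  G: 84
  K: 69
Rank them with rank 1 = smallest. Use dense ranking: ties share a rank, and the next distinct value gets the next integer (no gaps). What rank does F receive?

6

Sorted (ascending): 41, 45, 48, 69, 80, 84, 84, 95
The 2 values of 84 share dense rank 6.
Remaining distinct values take the next consecutive integers.
F has value 84 → rank 6.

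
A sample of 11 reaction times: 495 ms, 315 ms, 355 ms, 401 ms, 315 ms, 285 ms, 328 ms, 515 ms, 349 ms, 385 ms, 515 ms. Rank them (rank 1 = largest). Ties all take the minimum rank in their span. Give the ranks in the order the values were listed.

Sorted (descending): 515, 515, 495, 401, 385, 355, 349, 328, 315, 315, 285
The 2 values of 515 occupy positions 1–2 → each gets rank 1.
The 2 values of 315 occupy positions 9–10 → each gets rank 9.

3, 9, 6, 4, 9, 11, 8, 1, 7, 5, 1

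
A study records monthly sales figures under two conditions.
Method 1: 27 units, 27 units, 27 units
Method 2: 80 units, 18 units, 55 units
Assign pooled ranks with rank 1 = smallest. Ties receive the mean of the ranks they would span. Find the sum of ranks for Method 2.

Sorted (ascending): 18, 27, 27, 27, 55, 80
The 3 values of 27 occupy positions 2–4 → average rank 3.
Method 2 values → pooled ranks: 80→6, 18→1, 55→5
Rank sum = 6 + 1 + 5 = 12

12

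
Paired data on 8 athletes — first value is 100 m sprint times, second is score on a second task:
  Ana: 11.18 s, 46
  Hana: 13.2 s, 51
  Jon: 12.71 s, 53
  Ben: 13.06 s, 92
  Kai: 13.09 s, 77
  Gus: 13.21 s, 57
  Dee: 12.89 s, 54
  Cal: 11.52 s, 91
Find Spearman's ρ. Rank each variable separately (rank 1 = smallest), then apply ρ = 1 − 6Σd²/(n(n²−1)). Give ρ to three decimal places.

0.190

Ranks of variable 1: 1, 7, 3, 5, 6, 8, 4, 2
Ranks of variable 2: 1, 2, 3, 8, 6, 5, 4, 7
d = r₁ − r₂: 0, 5, 0, -3, 0, 3, 0, -5
d²: 0, 25, 0, 9, 0, 9, 0, 25; Σd² = 68
ρ = 1 − 6·68/(8·63) = 1 − 408/504 = 0.190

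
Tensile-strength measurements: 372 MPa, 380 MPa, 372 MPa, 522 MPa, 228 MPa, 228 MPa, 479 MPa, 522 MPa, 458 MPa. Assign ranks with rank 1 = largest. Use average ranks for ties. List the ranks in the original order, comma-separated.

6.5, 5, 6.5, 1.5, 8.5, 8.5, 3, 1.5, 4

Sorted (descending): 522, 522, 479, 458, 380, 372, 372, 228, 228
The 2 values of 522 occupy positions 1–2 → average rank (1+2)/2 = 1.5.
The 2 values of 372 occupy positions 6–7 → average rank (6+7)/2 = 6.5.
The 2 values of 228 occupy positions 8–9 → average rank (8+9)/2 = 8.5.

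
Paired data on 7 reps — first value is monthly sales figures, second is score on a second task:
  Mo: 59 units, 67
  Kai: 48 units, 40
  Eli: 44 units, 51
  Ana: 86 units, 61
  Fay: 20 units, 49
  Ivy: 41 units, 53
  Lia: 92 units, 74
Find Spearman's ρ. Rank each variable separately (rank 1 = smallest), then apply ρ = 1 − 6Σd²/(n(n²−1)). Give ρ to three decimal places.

0.714

Ranks of variable 1: 5, 4, 3, 6, 1, 2, 7
Ranks of variable 2: 6, 1, 3, 5, 2, 4, 7
d = r₁ − r₂: -1, 3, 0, 1, -1, -2, 0
d²: 1, 9, 0, 1, 1, 4, 0; Σd² = 16
ρ = 1 − 6·16/(7·48) = 1 − 96/336 = 0.714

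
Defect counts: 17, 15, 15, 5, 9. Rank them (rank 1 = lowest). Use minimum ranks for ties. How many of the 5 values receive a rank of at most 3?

4

Sorted (ascending): 5, 9, 15, 15, 17
The 2 values of 15 occupy positions 3–4 → each gets rank 3.
Ranks ≤ 3: {1, 2, 3, 3} → 4 values.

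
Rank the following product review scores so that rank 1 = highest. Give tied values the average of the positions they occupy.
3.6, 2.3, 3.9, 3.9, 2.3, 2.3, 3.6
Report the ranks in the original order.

3.5, 6, 1.5, 1.5, 6, 6, 3.5

Sorted (descending): 3.9, 3.9, 3.6, 3.6, 2.3, 2.3, 2.3
The 2 values of 3.9 occupy positions 1–2 → average rank (1+2)/2 = 1.5.
The 2 values of 3.6 occupy positions 3–4 → average rank (3+4)/2 = 3.5.
The 3 values of 2.3 occupy positions 5–7 → average rank 6.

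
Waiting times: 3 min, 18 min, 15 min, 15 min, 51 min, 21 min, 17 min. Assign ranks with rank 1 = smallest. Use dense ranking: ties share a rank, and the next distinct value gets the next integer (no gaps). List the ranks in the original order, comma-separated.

1, 4, 2, 2, 6, 5, 3

Sorted (ascending): 3, 15, 15, 17, 18, 21, 51
The 2 values of 15 share dense rank 2.
Remaining distinct values take the next consecutive integers.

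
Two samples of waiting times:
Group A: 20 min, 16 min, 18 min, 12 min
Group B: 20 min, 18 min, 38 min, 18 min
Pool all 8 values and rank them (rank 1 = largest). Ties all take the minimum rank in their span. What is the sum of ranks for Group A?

Sorted (descending): 38, 20, 20, 18, 18, 18, 16, 12
The 2 values of 20 occupy positions 2–3 → each gets rank 2.
The 3 values of 18 occupy positions 4–6 → each gets rank 4.
Group A values → pooled ranks: 20→2, 16→7, 18→4, 12→8
Rank sum = 2 + 7 + 4 + 8 = 21

21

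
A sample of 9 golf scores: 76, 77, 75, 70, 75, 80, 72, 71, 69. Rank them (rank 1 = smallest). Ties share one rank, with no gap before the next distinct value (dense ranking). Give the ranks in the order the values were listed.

6, 7, 5, 2, 5, 8, 4, 3, 1

Sorted (ascending): 69, 70, 71, 72, 75, 75, 76, 77, 80
The 2 values of 75 share dense rank 5.
Remaining distinct values take the next consecutive integers.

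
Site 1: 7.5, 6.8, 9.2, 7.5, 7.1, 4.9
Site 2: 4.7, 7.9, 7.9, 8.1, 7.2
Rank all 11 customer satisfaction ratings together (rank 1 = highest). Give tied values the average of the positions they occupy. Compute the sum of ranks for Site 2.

Sorted (descending): 9.2, 8.1, 7.9, 7.9, 7.5, 7.5, 7.2, 7.1, 6.8, 4.9, 4.7
The 2 values of 7.9 occupy positions 3–4 → average rank (3+4)/2 = 3.5.
The 2 values of 7.5 occupy positions 5–6 → average rank (5+6)/2 = 5.5.
Site 2 values → pooled ranks: 4.7→11, 7.9→3.5, 7.9→3.5, 8.1→2, 7.2→7
Rank sum = 11 + 3.5 + 3.5 + 2 + 7 = 27

27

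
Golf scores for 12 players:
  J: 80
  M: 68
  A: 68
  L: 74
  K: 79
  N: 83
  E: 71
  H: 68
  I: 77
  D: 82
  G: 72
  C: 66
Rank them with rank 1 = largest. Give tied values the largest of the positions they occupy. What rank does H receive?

11

Sorted (descending): 83, 82, 80, 79, 77, 74, 72, 71, 68, 68, 68, 66
The 3 values of 68 occupy positions 9–11 → each gets rank 11.
H has value 68 → rank 11.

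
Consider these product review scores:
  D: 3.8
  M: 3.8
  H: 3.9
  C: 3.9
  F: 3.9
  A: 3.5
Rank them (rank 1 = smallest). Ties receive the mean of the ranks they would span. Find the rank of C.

Sorted (ascending): 3.5, 3.8, 3.8, 3.9, 3.9, 3.9
The 2 values of 3.8 occupy positions 2–3 → average rank (2+3)/2 = 2.5.
The 3 values of 3.9 occupy positions 4–6 → average rank 5.
C has value 3.9 → rank 5.

5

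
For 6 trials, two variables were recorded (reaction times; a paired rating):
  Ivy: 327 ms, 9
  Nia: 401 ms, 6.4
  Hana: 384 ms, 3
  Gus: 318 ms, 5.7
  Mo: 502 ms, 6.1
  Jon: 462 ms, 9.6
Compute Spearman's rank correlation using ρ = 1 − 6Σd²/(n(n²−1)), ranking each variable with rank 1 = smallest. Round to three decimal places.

Ranks of variable 1: 2, 4, 3, 1, 6, 5
Ranks of variable 2: 5, 4, 1, 2, 3, 6
d = r₁ − r₂: -3, 0, 2, -1, 3, -1
d²: 9, 0, 4, 1, 9, 1; Σd² = 24
ρ = 1 − 6·24/(6·35) = 1 − 144/210 = 0.314

0.314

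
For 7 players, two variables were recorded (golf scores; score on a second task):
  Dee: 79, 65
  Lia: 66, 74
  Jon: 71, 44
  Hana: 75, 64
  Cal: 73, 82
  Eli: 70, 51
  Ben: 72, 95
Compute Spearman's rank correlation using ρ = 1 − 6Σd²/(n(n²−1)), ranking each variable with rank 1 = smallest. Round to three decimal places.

Ranks of variable 1: 7, 1, 3, 6, 5, 2, 4
Ranks of variable 2: 4, 5, 1, 3, 6, 2, 7
d = r₁ − r₂: 3, -4, 2, 3, -1, 0, -3
d²: 9, 16, 4, 9, 1, 0, 9; Σd² = 48
ρ = 1 − 6·48/(7·48) = 1 − 288/336 = 0.143

0.143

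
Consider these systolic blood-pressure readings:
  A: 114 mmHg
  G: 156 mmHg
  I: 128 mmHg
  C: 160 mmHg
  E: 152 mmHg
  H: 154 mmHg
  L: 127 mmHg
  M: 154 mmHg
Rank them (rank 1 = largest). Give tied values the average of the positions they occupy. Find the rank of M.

3.5

Sorted (descending): 160, 156, 154, 154, 152, 128, 127, 114
The 2 values of 154 occupy positions 3–4 → average rank (3+4)/2 = 3.5.
M has value 154 mmHg → rank 3.5.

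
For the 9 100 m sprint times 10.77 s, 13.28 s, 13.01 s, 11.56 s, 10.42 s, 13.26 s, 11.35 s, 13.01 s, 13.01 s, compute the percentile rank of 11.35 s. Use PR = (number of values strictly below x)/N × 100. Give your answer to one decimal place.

22.2

N = 9.
Strictly below 11.35: 2. Equal to 11.35: 1.
PR = 2/9 × 100 = 22.2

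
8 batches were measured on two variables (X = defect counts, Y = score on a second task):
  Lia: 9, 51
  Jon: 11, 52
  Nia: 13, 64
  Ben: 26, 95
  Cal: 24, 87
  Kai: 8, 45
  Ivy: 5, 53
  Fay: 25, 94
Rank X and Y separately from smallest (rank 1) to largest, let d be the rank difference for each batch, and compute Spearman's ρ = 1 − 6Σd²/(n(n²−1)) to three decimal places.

Ranks of variable 1: 3, 4, 5, 8, 6, 2, 1, 7
Ranks of variable 2: 2, 3, 5, 8, 6, 1, 4, 7
d = r₁ − r₂: 1, 1, 0, 0, 0, 1, -3, 0
d²: 1, 1, 0, 0, 0, 1, 9, 0; Σd² = 12
ρ = 1 − 6·12/(8·63) = 1 − 72/504 = 0.857

0.857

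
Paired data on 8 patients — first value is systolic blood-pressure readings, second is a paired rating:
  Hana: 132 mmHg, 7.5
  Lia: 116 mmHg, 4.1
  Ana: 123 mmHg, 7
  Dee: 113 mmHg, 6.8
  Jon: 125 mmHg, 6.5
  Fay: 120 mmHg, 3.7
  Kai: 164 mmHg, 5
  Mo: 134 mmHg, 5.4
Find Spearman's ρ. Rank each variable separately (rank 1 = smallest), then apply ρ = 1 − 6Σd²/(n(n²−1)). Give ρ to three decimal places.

0.095

Ranks of variable 1: 6, 2, 4, 1, 5, 3, 8, 7
Ranks of variable 2: 8, 2, 7, 6, 5, 1, 3, 4
d = r₁ − r₂: -2, 0, -3, -5, 0, 2, 5, 3
d²: 4, 0, 9, 25, 0, 4, 25, 9; Σd² = 76
ρ = 1 − 6·76/(8·63) = 1 − 456/504 = 0.095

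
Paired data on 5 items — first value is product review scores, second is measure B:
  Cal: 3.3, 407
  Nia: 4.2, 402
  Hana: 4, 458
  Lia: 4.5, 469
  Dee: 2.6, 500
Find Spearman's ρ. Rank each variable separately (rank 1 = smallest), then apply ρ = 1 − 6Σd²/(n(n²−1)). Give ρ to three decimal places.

Ranks of variable 1: 2, 4, 3, 5, 1
Ranks of variable 2: 2, 1, 3, 4, 5
d = r₁ − r₂: 0, 3, 0, 1, -4
d²: 0, 9, 0, 1, 16; Σd² = 26
ρ = 1 − 6·26/(5·24) = 1 − 156/120 = -0.300

-0.300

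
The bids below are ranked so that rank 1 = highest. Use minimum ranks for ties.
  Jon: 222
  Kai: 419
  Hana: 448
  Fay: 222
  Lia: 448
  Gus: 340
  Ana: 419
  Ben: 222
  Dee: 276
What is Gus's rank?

5

Sorted (descending): 448, 448, 419, 419, 340, 276, 222, 222, 222
The 2 values of 448 occupy positions 1–2 → each gets rank 1.
The 2 values of 419 occupy positions 3–4 → each gets rank 3.
The 3 values of 222 occupy positions 7–9 → each gets rank 7.
Gus has value 340 → rank 5.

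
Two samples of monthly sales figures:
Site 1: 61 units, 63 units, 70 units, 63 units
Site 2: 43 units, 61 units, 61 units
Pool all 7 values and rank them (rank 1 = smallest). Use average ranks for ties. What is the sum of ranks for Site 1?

21

Sorted (ascending): 43, 61, 61, 61, 63, 63, 70
The 3 values of 61 occupy positions 2–4 → average rank 3.
The 2 values of 63 occupy positions 5–6 → average rank (5+6)/2 = 5.5.
Site 1 values → pooled ranks: 61→3, 63→5.5, 70→7, 63→5.5
Rank sum = 3 + 5.5 + 7 + 5.5 = 21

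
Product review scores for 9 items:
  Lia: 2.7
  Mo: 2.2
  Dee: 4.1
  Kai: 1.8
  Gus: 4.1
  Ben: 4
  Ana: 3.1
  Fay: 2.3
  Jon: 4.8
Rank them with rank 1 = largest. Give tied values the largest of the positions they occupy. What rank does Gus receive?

3

Sorted (descending): 4.8, 4.1, 4.1, 4, 3.1, 2.7, 2.3, 2.2, 1.8
The 2 values of 4.1 occupy positions 2–3 → each gets rank 3.
Gus has value 4.1 → rank 3.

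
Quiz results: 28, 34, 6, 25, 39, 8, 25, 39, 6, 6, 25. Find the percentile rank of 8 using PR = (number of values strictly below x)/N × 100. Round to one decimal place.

27.3

N = 11.
Strictly below 8: 3. Equal to 8: 1.
PR = 3/11 × 100 = 27.3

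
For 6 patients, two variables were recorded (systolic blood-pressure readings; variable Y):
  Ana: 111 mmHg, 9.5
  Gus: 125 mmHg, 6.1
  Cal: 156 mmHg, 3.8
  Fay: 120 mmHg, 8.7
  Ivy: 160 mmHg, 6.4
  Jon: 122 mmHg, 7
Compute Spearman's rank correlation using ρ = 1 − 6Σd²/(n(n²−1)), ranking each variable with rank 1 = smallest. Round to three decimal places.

-0.829

Ranks of variable 1: 1, 4, 5, 2, 6, 3
Ranks of variable 2: 6, 2, 1, 5, 3, 4
d = r₁ − r₂: -5, 2, 4, -3, 3, -1
d²: 25, 4, 16, 9, 9, 1; Σd² = 64
ρ = 1 − 6·64/(6·35) = 1 − 384/210 = -0.829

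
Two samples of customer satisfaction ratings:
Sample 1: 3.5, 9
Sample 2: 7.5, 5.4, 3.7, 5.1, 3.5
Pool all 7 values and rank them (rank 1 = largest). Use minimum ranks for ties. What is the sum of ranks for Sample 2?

Sorted (descending): 9, 7.5, 5.4, 5.1, 3.7, 3.5, 3.5
The 2 values of 3.5 occupy positions 6–7 → each gets rank 6.
Sample 2 values → pooled ranks: 7.5→2, 5.4→3, 3.7→5, 5.1→4, 3.5→6
Rank sum = 2 + 3 + 5 + 4 + 6 = 20

20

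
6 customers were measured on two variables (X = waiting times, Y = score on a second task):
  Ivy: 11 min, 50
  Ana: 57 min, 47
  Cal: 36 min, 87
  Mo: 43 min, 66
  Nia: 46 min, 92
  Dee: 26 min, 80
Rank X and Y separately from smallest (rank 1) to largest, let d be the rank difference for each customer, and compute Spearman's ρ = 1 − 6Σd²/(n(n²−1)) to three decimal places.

Ranks of variable 1: 1, 6, 3, 4, 5, 2
Ranks of variable 2: 2, 1, 5, 3, 6, 4
d = r₁ − r₂: -1, 5, -2, 1, -1, -2
d²: 1, 25, 4, 1, 1, 4; Σd² = 36
ρ = 1 − 6·36/(6·35) = 1 − 216/210 = -0.029

-0.029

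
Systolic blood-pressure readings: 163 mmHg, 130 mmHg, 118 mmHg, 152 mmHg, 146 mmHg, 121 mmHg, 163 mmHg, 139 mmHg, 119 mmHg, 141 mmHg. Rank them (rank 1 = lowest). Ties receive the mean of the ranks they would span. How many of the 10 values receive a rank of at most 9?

8

Sorted (ascending): 118, 119, 121, 130, 139, 141, 146, 152, 163, 163
The 2 values of 163 occupy positions 9–10 → average rank (9+10)/2 = 9.5.
Ranks ≤ 9: {1, 2, 3, 4, 5, 6, 7, 8} → 8 values.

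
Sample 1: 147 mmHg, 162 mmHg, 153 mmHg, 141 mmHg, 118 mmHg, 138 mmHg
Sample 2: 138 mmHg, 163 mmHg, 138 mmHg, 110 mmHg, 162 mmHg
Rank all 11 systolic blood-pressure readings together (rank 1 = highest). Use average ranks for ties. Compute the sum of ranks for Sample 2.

Sorted (descending): 163, 162, 162, 153, 147, 141, 138, 138, 138, 118, 110
The 2 values of 162 occupy positions 2–3 → average rank (2+3)/2 = 2.5.
The 3 values of 138 occupy positions 7–9 → average rank 8.
Sample 2 values → pooled ranks: 138→8, 163→1, 138→8, 110→11, 162→2.5
Rank sum = 8 + 1 + 8 + 11 + 2.5 = 30.5

30.5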